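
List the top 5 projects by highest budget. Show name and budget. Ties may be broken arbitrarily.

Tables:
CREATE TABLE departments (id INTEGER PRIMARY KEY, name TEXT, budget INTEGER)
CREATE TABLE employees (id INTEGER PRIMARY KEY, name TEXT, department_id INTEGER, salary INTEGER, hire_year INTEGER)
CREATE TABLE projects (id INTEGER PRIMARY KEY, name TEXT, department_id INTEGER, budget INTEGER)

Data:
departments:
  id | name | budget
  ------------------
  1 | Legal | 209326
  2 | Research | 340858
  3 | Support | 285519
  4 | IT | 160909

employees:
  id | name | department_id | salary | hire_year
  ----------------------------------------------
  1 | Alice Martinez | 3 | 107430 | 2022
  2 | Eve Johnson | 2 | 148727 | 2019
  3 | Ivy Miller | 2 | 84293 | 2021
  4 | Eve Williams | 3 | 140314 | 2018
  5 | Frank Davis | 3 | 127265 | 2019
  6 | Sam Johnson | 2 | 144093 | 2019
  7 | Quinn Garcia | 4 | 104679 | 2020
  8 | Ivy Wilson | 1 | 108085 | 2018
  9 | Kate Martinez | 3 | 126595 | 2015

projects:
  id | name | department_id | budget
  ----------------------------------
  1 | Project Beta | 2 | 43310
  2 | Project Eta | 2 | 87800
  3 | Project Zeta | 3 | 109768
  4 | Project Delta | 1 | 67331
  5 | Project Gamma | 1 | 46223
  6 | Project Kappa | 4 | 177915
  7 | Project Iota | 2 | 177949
SELECT name, budget FROM projects ORDER BY budget DESC LIMIT 5

Execution result:
name | budget
Project Iota | 177949
Project Kappa | 177915
Project Zeta | 109768
Project Eta | 87800
Project Delta | 67331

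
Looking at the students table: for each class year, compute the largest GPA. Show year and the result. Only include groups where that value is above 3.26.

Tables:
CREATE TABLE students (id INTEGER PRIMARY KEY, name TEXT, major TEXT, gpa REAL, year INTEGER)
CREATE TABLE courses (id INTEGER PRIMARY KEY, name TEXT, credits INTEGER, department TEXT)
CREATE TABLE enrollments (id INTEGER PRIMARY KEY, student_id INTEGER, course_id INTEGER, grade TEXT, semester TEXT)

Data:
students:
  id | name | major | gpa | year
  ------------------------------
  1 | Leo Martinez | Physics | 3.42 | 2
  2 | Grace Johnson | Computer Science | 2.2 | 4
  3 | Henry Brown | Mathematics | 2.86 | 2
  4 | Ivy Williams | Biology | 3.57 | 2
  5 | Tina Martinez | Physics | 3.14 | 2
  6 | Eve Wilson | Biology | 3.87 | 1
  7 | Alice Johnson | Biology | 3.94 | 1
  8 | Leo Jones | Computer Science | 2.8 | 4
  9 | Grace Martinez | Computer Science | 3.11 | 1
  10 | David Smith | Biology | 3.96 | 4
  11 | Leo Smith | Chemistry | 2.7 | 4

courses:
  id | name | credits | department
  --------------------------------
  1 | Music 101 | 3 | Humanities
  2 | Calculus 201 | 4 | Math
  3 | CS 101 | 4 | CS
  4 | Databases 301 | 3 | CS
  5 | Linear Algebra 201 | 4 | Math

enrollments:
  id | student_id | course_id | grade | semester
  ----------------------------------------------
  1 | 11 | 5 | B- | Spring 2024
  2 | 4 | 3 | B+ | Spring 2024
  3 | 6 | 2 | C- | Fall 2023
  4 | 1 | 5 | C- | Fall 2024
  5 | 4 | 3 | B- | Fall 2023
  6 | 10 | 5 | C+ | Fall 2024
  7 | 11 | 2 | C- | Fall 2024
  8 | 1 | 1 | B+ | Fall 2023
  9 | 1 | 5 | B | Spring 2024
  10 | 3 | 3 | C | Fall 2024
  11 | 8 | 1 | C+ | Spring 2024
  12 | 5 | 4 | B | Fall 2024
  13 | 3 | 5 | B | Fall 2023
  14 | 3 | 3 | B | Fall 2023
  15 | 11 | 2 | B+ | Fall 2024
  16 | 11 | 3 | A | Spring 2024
SELECT year, MAX(gpa) AS max_gpa FROM students GROUP BY year HAVING MAX(gpa) > 3.26

Execution result:
year | max_gpa
1 | 3.94
2 | 3.57
4 | 3.96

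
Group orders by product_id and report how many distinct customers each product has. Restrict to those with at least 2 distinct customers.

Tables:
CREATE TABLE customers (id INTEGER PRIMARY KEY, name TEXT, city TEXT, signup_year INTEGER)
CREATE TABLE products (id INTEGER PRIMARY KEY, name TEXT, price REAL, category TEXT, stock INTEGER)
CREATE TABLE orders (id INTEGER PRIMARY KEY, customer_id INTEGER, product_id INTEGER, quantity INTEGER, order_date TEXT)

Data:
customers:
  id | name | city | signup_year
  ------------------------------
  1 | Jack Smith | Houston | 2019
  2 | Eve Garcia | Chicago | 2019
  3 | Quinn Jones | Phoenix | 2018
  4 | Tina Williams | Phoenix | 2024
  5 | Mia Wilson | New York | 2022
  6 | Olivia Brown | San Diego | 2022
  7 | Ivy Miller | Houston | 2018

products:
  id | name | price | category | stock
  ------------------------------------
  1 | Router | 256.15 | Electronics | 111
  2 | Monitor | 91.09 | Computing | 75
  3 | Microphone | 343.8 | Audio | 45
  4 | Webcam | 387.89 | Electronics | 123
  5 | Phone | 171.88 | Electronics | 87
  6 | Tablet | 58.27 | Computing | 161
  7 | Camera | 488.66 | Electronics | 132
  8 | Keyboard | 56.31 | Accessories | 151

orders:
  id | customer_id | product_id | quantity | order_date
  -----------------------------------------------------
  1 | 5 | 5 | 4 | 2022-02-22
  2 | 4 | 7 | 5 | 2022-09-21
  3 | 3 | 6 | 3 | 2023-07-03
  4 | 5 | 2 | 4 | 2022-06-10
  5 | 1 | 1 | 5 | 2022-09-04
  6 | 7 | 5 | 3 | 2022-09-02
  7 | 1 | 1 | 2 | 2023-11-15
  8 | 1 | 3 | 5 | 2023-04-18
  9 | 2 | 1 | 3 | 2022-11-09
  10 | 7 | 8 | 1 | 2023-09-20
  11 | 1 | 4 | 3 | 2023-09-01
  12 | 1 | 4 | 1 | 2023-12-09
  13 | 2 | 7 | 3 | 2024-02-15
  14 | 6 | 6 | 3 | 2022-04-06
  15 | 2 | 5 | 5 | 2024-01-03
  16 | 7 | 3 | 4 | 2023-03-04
SELECT product_id, COUNT(DISTINCT customer_id) AS distinct_customer_count FROM orders GROUP BY product_id HAVING COUNT(DISTINCT customer_id) >= 2

Execution result:
product_id | distinct_customer_count
1 | 2
3 | 2
5 | 3
6 | 2
7 | 2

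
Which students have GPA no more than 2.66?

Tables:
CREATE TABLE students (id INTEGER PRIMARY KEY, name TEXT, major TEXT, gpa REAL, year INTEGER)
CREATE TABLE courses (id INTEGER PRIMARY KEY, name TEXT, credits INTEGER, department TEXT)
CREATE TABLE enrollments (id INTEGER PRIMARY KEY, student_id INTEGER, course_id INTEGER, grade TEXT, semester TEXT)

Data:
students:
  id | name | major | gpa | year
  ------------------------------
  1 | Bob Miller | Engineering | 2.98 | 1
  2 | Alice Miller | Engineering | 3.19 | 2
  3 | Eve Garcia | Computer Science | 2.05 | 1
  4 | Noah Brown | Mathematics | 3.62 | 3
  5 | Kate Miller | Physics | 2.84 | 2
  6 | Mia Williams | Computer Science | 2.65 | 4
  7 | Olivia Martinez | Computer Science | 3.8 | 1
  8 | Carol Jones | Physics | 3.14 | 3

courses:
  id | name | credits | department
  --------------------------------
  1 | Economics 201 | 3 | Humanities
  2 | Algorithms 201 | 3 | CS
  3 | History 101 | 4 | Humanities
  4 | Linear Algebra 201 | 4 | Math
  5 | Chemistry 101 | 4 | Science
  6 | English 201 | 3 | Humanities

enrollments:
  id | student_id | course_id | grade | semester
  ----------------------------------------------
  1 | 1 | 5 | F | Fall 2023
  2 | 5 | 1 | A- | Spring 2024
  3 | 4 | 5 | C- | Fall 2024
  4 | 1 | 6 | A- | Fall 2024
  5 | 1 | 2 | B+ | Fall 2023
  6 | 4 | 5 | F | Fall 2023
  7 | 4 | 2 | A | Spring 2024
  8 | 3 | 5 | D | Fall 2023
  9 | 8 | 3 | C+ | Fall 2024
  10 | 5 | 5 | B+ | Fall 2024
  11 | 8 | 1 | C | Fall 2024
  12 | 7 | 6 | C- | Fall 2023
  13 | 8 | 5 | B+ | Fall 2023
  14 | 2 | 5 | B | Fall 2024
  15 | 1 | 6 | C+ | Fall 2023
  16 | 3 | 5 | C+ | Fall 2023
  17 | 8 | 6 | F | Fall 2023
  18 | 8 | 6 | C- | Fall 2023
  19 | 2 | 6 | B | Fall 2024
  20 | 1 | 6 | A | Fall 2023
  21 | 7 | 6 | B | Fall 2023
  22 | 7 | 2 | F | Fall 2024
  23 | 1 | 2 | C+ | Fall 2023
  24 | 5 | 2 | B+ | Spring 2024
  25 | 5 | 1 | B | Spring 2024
SELECT name, gpa FROM students WHERE gpa <= 2.66

Execution result:
name | gpa
Eve Garcia | 2.05
Mia Williams | 2.65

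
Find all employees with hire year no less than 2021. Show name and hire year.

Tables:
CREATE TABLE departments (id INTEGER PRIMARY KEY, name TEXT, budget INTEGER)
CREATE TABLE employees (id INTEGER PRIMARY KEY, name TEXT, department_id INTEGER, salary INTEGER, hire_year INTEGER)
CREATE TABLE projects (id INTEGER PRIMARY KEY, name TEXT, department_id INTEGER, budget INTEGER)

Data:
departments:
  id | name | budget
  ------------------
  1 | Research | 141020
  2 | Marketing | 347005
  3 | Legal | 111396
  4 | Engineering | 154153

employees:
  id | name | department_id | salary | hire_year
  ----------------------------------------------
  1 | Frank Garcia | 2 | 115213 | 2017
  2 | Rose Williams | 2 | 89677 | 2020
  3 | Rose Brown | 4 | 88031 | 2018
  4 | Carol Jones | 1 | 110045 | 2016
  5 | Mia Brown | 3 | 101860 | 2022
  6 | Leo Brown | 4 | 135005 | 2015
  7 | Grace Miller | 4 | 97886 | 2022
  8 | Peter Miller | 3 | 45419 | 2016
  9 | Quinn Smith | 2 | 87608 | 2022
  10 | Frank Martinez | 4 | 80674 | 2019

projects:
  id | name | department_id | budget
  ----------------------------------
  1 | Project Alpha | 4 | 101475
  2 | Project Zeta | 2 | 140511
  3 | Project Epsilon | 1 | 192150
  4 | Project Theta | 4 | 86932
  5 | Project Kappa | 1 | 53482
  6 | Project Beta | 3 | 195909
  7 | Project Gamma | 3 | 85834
SELECT name, hire_year FROM employees WHERE hire_year >= 2021

Execution result:
name | hire_year
Mia Brown | 2022
Grace Miller | 2022
Quinn Smith | 2022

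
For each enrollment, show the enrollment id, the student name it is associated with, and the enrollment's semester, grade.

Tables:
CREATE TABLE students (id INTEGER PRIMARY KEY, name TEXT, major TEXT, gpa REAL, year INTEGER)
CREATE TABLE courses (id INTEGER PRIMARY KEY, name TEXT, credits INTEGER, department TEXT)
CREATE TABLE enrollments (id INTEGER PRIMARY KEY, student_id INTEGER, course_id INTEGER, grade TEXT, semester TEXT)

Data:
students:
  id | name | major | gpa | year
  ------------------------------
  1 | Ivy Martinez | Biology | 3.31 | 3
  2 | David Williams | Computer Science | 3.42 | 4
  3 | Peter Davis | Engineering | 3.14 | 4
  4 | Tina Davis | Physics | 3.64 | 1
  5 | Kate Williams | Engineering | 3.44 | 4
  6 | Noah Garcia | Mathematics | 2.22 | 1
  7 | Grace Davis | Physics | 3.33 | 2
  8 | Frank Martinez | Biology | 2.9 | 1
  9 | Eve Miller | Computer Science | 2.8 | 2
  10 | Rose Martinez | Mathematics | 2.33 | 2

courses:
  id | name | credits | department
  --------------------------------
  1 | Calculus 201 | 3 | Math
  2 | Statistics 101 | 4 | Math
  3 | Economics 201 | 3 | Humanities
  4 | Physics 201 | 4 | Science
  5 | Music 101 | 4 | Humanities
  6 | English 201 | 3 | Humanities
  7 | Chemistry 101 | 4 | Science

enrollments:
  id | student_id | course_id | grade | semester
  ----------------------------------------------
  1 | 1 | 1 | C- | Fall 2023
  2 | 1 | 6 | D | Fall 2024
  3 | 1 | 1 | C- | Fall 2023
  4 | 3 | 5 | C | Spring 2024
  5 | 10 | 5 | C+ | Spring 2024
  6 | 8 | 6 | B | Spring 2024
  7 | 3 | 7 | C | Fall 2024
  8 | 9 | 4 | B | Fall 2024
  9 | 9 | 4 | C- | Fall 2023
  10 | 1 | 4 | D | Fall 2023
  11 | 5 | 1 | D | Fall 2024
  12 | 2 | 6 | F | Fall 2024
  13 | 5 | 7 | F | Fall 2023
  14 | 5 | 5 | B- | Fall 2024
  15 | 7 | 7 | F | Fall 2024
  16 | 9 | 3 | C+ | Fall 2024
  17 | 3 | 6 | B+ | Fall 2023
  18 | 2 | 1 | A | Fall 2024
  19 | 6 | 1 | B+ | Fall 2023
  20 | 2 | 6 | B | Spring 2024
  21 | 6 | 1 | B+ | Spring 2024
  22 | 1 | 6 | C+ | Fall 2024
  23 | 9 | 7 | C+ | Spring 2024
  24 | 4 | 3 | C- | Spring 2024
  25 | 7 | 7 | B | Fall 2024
SELECT c.id, p.name AS student, c.semester, c.grade FROM enrollments c JOIN students p ON c.student_id = p.id

Execution result:
id | student | semester | grade
1 | Ivy Martinez | Fall 2023 | C-
2 | Ivy Martinez | Fall 2024 | D
3 | Ivy Martinez | Fall 2023 | C-
4 | Peter Davis | Spring 2024 | C
5 | Rose Martinez | Spring 2024 | C+
6 | Frank Martinez | Spring 2024 | B
7 | Peter Davis | Fall 2024 | C
8 | Eve Miller | Fall 2024 | B
9 | Eve Miller | Fall 2023 | C-
10 | Ivy Martinez | Fall 2023 | D
11 | Kate Williams | Fall 2024 | D
12 | David Williams | Fall 2024 | F
13 | Kate Williams | Fall 2023 | F
14 | Kate Williams | Fall 2024 | B-
15 | Grace Davis | Fall 2024 | F
16 | Eve Miller | Fall 2024 | C+
17 | Peter Davis | Fall 2023 | B+
18 | David Williams | Fall 2024 | A
19 | Noah Garcia | Fall 2023 | B+
20 | David Williams | Spring 2024 | B
21 | Noah Garcia | Spring 2024 | B+
22 | Ivy Martinez | Fall 2024 | C+
23 | Eve Miller | Spring 2024 | C+
24 | Tina Davis | Spring 2024 | C-
25 | Grace Davis | Fall 2024 | B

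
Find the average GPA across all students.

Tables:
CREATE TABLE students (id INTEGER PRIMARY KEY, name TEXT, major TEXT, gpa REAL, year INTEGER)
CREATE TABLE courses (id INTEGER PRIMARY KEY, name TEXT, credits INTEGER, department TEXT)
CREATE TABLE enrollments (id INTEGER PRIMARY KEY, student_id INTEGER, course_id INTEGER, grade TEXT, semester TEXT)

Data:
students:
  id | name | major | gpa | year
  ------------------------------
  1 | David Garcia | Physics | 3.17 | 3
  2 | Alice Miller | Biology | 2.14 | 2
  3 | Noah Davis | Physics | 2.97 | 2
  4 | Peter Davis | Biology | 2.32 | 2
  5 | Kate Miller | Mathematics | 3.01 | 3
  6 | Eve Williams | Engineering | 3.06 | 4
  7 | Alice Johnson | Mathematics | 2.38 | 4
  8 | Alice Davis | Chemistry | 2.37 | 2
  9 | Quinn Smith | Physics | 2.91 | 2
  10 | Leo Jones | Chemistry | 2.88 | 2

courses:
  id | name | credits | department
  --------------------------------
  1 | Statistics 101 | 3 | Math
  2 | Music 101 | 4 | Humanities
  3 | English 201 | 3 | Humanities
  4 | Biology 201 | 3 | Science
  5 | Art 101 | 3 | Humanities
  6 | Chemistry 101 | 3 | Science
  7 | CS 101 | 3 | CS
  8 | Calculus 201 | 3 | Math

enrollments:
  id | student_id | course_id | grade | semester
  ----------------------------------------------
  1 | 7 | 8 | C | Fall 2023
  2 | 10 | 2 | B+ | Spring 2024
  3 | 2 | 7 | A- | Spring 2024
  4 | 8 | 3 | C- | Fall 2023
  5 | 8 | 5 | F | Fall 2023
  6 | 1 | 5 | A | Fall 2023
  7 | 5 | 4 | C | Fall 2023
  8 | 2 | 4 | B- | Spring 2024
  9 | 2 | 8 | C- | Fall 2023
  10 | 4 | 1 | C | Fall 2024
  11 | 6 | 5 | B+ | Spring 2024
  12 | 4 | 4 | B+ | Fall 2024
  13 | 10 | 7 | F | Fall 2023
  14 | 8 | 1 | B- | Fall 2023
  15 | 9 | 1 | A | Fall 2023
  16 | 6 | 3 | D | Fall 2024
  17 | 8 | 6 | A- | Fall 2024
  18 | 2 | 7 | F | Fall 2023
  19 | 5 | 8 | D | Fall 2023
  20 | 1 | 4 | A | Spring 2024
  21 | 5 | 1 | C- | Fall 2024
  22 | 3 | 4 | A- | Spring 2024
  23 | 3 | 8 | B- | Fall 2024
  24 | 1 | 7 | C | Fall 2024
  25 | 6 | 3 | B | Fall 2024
SELECT AVG(gpa) FROM students

Execution result:
2.72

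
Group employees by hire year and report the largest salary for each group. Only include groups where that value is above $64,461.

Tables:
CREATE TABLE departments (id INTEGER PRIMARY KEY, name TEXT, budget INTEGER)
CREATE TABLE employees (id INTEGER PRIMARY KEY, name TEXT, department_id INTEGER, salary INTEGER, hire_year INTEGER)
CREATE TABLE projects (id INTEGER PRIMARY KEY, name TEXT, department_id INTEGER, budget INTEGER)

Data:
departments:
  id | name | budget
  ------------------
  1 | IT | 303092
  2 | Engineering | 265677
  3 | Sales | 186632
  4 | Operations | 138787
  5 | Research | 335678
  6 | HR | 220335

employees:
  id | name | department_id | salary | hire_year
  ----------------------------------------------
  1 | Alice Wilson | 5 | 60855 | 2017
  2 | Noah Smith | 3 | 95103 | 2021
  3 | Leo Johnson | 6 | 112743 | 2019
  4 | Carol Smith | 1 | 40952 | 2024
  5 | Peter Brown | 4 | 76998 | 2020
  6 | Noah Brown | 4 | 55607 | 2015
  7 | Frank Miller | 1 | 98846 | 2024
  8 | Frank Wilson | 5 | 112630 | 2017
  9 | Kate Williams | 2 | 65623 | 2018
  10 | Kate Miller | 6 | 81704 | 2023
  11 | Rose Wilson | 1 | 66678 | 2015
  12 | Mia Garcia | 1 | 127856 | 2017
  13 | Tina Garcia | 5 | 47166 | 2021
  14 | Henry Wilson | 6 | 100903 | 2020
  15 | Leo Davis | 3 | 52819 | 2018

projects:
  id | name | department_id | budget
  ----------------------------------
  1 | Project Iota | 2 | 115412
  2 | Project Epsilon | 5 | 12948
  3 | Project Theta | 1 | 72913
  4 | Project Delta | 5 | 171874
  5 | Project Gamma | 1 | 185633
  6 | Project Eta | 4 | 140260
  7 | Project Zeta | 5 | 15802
SELECT hire_year, MAX(salary) AS max_salary FROM employees GROUP BY hire_year HAVING MAX(salary) > 64461

Execution result:
hire_year | max_salary
2015 | 66678
2017 | 127856
2018 | 65623
2019 | 112743
2020 | 100903
2021 | 95103
2023 | 81704
2024 | 98846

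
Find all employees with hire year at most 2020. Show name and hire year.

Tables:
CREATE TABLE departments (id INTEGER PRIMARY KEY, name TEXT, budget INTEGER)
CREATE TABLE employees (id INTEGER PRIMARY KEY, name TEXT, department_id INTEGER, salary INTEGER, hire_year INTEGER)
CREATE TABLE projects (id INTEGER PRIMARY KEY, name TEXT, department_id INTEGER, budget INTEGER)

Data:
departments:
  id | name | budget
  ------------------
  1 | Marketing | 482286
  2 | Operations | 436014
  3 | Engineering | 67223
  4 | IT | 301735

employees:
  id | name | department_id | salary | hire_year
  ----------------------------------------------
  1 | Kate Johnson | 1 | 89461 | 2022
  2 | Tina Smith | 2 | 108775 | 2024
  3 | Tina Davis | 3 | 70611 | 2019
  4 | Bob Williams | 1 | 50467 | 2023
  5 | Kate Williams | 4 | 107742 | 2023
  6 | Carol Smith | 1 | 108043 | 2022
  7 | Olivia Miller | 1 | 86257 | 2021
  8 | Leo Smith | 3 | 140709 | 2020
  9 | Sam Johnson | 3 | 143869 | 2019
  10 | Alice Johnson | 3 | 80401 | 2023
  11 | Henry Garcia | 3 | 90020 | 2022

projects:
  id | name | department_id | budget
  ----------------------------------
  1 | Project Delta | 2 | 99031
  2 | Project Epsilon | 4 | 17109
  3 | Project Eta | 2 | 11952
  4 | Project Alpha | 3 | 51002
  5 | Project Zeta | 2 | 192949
SELECT name, hire_year FROM employees WHERE hire_year <= 2020

Execution result:
name | hire_year
Tina Davis | 2019
Leo Smith | 2020
Sam Johnson | 2019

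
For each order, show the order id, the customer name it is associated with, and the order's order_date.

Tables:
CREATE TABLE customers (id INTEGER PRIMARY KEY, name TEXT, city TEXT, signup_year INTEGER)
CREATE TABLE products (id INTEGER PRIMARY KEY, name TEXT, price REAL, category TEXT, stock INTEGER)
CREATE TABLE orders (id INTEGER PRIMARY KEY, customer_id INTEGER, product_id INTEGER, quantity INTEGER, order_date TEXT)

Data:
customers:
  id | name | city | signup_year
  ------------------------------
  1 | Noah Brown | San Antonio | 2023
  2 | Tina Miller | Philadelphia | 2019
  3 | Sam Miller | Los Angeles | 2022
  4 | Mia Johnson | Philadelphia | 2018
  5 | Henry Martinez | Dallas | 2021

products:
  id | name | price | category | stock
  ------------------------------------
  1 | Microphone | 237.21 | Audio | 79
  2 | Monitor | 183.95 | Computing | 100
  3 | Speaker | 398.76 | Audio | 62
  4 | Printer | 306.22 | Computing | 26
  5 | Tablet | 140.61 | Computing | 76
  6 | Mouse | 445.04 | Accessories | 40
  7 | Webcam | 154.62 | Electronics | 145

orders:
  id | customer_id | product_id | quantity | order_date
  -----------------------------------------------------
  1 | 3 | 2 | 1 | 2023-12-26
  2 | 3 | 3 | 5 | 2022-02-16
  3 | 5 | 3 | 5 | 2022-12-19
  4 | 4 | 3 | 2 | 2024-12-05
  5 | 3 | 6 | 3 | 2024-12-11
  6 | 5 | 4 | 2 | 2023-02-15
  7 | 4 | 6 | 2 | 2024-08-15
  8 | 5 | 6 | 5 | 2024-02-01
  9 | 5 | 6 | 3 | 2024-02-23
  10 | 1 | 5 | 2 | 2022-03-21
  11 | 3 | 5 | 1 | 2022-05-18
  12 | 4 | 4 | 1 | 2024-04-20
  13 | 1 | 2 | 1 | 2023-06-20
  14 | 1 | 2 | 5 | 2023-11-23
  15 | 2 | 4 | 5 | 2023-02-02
SELECT c.id, p.name AS customer, c.order_date FROM orders c JOIN customers p ON c.customer_id = p.id

Execution result:
id | customer | order_date
1 | Sam Miller | 2023-12-26
2 | Sam Miller | 2022-02-16
3 | Henry Martinez | 2022-12-19
4 | Mia Johnson | 2024-12-05
5 | Sam Miller | 2024-12-11
6 | Henry Martinez | 2023-02-15
7 | Mia Johnson | 2024-08-15
8 | Henry Martinez | 2024-02-01
9 | Henry Martinez | 2024-02-23
10 | Noah Brown | 2022-03-21
11 | Sam Miller | 2022-05-18
12 | Mia Johnson | 2024-04-20
13 | Noah Brown | 2023-06-20
14 | Noah Brown | 2023-11-23
15 | Tina Miller | 2023-02-02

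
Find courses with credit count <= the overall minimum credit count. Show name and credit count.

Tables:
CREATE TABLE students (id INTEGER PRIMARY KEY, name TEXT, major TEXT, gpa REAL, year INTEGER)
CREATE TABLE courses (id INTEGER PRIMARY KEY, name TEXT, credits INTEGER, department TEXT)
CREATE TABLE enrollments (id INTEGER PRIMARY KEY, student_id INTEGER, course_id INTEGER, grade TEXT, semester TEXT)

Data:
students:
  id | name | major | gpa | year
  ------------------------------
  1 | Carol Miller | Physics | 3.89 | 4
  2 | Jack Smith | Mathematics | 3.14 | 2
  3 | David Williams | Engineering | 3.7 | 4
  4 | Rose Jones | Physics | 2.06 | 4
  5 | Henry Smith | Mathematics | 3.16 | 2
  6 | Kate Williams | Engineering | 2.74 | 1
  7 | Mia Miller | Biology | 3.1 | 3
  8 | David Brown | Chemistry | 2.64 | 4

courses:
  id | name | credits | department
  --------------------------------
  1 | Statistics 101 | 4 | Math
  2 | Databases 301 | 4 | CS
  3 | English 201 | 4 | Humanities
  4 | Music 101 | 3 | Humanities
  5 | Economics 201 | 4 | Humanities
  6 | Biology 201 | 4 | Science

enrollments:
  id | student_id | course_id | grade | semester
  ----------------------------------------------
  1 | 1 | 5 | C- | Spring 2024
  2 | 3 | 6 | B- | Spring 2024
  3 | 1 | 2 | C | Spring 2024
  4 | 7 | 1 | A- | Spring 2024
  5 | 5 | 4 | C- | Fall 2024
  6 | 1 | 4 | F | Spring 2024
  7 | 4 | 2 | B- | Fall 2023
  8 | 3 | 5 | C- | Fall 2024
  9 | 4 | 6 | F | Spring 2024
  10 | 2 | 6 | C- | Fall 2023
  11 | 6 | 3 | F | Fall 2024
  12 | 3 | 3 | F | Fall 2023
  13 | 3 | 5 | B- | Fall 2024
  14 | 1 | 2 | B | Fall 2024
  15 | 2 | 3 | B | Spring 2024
SELECT name, credits FROM courses WHERE credits <= (SELECT MIN(credits) FROM courses)

Execution result:
name | credits
Music 101 | 3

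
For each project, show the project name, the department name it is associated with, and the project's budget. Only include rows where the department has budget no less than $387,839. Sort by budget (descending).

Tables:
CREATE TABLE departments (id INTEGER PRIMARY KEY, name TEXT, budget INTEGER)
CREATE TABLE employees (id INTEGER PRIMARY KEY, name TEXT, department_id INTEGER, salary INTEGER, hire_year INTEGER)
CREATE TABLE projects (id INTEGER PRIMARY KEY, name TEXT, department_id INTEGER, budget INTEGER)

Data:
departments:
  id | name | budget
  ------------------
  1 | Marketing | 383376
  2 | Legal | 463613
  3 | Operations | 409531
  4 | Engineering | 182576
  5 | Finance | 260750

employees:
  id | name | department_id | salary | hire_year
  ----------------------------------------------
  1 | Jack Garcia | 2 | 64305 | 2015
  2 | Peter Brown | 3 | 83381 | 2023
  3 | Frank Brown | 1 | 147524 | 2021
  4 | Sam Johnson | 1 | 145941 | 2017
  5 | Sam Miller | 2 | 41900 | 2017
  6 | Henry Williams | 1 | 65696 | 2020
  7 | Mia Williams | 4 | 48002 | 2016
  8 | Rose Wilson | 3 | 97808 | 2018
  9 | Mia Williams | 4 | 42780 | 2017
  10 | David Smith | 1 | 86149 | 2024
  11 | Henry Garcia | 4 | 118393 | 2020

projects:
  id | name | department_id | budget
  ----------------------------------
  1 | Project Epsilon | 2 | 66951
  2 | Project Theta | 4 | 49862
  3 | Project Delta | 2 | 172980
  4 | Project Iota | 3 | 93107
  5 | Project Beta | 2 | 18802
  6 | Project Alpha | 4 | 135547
SELECT c.name, p.name AS department, c.budget FROM projects c JOIN departments p ON c.department_id = p.id WHERE p.budget >= 387839 ORDER BY c.budget DESC

Execution result:
name | department | budget
Project Delta | Legal | 172980
Project Iota | Operations | 93107
Project Epsilon | Legal | 66951
Project Beta | Legal | 18802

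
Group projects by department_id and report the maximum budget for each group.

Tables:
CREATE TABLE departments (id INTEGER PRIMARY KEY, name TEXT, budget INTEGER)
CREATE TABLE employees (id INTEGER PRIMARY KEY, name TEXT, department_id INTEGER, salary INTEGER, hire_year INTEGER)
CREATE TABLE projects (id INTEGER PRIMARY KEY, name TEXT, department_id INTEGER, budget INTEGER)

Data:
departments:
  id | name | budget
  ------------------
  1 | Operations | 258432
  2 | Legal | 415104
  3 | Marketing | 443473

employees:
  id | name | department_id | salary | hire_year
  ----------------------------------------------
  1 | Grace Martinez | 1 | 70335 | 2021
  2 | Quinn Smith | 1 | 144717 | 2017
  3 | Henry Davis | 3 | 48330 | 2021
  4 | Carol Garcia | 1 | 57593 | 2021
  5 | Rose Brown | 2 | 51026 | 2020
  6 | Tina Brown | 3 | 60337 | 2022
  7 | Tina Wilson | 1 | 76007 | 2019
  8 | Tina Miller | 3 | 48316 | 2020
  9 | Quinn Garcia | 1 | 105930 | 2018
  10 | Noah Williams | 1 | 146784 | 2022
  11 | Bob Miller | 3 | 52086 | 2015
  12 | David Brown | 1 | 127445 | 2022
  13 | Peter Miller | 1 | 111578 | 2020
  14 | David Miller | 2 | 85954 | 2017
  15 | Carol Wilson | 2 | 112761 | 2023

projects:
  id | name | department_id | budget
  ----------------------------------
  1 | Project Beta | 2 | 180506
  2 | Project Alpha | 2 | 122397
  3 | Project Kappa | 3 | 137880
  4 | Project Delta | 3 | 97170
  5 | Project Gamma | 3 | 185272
SELECT department_id, MAX(budget) AS max_budget FROM projects GROUP BY department_id

Execution result:
department_id | max_budget
2 | 180506
3 | 185272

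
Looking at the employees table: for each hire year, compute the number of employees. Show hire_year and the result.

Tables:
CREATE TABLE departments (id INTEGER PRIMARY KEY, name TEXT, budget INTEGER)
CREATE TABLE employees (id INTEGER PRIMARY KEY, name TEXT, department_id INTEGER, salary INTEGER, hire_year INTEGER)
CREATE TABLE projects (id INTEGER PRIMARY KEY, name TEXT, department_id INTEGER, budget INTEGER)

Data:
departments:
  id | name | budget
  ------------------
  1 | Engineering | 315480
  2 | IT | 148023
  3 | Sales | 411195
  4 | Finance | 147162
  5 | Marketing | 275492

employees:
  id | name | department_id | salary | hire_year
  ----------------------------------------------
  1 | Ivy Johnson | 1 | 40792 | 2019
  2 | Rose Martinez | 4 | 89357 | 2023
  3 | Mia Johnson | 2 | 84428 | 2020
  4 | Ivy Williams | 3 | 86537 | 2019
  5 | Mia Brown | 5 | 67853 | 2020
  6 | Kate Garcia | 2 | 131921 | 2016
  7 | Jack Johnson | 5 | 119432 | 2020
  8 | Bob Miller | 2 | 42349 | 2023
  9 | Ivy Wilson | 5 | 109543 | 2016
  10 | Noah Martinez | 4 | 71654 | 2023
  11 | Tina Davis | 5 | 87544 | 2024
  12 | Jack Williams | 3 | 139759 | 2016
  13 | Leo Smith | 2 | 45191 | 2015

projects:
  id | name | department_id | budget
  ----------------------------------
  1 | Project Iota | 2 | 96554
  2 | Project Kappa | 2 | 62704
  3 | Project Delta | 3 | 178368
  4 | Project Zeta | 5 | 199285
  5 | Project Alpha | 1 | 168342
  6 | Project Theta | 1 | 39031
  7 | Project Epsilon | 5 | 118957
SELECT hire_year, COUNT(*) AS n FROM employees GROUP BY hire_year

Execution result:
hire_year | n
2015 | 1
2016 | 3
2019 | 2
2020 | 3
2023 | 3
2024 | 1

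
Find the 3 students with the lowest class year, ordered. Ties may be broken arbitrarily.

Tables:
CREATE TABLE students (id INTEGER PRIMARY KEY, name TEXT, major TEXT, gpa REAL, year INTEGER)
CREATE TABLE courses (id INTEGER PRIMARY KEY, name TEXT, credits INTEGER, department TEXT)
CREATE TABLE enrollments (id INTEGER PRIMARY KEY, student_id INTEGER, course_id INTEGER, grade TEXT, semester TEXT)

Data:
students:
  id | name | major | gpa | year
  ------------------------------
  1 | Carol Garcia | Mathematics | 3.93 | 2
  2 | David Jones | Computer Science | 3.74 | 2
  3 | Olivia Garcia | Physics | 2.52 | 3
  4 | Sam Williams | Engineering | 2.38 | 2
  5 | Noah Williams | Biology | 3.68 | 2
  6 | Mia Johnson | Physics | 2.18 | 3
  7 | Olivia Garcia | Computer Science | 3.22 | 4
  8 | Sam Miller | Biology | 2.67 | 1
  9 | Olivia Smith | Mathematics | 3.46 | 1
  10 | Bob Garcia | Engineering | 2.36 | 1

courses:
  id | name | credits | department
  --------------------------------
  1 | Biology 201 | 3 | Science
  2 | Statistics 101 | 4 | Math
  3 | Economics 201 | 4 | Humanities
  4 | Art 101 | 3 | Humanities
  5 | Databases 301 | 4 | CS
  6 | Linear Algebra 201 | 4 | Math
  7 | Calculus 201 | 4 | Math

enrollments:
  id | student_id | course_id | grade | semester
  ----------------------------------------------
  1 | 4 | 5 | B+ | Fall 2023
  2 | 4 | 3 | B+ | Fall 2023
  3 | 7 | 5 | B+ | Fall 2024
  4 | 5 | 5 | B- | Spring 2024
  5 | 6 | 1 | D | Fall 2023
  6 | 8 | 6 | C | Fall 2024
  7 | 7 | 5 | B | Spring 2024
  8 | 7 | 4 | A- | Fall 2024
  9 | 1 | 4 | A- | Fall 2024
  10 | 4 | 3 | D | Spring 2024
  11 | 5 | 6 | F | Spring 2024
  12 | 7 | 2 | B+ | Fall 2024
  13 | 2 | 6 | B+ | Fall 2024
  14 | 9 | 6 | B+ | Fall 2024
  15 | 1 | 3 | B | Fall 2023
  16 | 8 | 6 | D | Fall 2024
SELECT name, year FROM students ORDER BY year ASC LIMIT 3

Execution result:
name | year
Sam Miller | 1
Olivia Smith | 1
Bob Garcia | 1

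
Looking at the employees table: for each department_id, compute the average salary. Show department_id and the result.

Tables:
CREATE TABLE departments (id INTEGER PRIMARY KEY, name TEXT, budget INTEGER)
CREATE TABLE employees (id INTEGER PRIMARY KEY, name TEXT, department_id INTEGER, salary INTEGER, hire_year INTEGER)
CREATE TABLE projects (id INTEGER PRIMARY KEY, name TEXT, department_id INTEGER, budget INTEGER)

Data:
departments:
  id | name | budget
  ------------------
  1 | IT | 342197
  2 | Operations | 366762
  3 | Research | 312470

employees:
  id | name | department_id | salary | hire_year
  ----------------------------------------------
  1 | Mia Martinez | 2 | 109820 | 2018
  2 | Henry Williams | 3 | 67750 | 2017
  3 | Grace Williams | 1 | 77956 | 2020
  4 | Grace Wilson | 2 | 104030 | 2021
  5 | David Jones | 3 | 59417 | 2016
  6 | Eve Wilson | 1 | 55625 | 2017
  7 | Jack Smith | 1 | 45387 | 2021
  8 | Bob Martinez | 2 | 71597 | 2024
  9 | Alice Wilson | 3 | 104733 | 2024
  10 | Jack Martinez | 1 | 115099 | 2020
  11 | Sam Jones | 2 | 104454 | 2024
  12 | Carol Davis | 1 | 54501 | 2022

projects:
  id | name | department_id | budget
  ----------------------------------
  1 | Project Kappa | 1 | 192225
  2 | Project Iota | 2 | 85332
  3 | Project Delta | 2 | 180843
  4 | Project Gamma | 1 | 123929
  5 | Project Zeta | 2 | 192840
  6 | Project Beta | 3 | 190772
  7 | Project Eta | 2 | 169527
SELECT department_id, AVG(salary) AS avg_salary FROM employees GROUP BY department_id

Execution result:
department_id | avg_salary
1 | 69713.60
2 | 97475.25
3 | 77300.00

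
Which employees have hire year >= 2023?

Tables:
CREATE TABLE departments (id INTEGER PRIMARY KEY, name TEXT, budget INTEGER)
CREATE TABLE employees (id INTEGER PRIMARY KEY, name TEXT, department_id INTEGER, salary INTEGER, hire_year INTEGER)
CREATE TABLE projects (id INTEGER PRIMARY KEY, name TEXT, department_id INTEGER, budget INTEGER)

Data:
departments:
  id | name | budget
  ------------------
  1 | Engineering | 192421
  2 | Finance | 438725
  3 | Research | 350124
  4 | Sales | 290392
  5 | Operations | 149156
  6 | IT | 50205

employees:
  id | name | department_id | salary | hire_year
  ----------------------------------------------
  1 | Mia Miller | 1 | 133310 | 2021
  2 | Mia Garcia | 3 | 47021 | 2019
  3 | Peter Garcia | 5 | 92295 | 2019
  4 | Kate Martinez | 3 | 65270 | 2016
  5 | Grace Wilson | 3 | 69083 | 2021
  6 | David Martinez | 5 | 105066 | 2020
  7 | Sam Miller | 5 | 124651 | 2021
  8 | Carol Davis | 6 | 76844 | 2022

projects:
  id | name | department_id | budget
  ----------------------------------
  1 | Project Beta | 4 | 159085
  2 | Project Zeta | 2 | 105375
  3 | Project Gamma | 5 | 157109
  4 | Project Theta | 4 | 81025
SELECT name, hire_year FROM employees WHERE hire_year >= 2023

Execution result:
(no rows)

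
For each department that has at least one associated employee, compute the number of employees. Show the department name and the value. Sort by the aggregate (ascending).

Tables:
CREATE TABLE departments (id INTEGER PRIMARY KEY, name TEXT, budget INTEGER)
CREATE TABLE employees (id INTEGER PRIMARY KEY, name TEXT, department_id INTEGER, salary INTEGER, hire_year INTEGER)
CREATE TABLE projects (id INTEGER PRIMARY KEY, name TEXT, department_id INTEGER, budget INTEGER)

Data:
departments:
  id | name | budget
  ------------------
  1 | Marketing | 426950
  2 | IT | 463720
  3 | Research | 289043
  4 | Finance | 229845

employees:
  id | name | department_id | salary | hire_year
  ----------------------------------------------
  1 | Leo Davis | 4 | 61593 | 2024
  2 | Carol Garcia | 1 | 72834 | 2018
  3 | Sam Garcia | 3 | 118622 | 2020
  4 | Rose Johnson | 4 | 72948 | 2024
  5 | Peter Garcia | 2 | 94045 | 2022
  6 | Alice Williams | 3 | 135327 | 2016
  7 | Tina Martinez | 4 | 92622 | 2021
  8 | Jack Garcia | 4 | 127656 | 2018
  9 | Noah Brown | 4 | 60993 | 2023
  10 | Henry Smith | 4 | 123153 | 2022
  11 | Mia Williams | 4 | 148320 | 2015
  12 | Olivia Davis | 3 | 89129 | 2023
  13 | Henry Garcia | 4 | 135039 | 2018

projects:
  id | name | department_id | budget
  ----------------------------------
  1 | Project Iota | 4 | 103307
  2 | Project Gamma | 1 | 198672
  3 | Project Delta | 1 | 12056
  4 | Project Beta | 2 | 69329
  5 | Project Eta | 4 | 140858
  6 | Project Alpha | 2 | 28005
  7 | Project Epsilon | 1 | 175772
SELECT p.name, COUNT(*) AS n FROM employees c JOIN departments p ON c.department_id = p.id GROUP BY p.id, p.name ORDER BY n ASC

Execution result:
name | n
Marketing | 1
IT | 1
Research | 3
Finance | 8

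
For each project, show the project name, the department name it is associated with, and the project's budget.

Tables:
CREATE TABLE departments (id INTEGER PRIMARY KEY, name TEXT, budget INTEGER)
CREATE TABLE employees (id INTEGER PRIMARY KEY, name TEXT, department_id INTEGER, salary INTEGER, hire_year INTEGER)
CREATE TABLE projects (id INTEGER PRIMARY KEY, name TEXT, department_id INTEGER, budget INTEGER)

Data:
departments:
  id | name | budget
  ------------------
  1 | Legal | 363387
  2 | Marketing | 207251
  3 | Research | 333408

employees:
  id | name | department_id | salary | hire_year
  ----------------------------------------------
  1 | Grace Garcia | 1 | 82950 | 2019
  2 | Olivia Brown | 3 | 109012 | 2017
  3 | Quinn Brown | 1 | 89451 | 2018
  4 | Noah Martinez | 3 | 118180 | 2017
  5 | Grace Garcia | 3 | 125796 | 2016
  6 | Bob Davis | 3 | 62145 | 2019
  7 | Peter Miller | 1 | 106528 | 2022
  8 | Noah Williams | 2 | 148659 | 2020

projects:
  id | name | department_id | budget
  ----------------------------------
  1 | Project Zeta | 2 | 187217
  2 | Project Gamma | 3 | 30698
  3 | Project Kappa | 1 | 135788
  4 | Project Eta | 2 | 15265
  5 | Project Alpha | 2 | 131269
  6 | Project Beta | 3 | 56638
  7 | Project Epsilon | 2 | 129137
SELECT c.name, p.name AS department, c.budget FROM projects c JOIN departments p ON c.department_id = p.id

Execution result:
name | department | budget
Project Zeta | Marketing | 187217
Project Gamma | Research | 30698
Project Kappa | Legal | 135788
Project Eta | Marketing | 15265
Project Alpha | Marketing | 131269
Project Beta | Research | 56638
Project Epsilon | Marketing | 129137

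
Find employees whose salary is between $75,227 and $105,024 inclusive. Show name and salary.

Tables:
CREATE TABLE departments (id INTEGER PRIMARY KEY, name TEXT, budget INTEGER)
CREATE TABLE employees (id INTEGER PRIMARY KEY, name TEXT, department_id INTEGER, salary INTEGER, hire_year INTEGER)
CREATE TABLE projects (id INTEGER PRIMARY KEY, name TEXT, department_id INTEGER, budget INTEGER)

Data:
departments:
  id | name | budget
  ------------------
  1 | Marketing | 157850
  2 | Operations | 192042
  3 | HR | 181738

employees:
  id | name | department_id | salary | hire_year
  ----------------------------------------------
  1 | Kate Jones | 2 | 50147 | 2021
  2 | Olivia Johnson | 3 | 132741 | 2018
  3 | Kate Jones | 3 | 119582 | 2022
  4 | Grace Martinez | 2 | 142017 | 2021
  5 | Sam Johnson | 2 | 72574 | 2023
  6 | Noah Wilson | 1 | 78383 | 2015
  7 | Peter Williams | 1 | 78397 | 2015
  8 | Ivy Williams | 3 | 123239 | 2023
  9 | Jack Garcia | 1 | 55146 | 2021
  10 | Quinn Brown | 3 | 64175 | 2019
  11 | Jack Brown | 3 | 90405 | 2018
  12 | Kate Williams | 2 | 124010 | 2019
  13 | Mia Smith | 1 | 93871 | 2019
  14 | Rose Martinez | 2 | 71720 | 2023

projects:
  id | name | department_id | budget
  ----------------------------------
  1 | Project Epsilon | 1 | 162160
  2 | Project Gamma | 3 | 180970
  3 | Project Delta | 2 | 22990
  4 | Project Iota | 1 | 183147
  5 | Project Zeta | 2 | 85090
SELECT name, salary FROM employees WHERE salary BETWEEN 75227 AND 105024

Execution result:
name | salary
Noah Wilson | 78383
Peter Williams | 78397
Jack Brown | 90405
Mia Smith | 93871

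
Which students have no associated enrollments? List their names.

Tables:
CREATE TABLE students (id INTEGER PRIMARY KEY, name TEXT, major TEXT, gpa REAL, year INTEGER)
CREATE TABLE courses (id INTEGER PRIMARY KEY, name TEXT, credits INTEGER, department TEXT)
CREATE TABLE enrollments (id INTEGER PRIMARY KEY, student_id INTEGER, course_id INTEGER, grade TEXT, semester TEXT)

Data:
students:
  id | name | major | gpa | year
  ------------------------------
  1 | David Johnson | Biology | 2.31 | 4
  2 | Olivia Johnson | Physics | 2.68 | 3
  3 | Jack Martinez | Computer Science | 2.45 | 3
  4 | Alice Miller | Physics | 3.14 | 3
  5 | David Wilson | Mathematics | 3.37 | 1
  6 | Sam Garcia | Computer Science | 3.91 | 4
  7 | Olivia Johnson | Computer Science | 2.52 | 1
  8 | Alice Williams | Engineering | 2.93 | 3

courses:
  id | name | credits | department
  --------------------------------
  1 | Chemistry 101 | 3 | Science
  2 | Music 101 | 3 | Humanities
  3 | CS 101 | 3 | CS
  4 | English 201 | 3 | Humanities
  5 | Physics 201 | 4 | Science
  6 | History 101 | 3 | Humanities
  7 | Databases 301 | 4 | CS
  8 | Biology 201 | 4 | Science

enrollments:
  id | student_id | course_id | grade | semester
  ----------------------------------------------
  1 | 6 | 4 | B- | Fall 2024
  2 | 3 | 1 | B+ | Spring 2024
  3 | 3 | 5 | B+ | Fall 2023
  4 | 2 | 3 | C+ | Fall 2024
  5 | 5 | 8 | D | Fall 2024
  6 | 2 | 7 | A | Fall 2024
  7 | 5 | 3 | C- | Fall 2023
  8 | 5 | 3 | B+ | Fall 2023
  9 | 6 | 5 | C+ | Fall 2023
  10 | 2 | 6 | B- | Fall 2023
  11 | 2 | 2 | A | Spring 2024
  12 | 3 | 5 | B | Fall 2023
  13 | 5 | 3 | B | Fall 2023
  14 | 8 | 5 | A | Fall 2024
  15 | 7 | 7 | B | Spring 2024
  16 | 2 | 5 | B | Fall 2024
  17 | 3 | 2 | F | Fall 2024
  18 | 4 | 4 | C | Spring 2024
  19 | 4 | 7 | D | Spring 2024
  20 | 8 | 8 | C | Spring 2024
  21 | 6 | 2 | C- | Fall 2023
SELECT p.name FROM students p LEFT JOIN enrollments c ON c.student_id = p.id WHERE c.id IS NULL

Execution result:
David Johnson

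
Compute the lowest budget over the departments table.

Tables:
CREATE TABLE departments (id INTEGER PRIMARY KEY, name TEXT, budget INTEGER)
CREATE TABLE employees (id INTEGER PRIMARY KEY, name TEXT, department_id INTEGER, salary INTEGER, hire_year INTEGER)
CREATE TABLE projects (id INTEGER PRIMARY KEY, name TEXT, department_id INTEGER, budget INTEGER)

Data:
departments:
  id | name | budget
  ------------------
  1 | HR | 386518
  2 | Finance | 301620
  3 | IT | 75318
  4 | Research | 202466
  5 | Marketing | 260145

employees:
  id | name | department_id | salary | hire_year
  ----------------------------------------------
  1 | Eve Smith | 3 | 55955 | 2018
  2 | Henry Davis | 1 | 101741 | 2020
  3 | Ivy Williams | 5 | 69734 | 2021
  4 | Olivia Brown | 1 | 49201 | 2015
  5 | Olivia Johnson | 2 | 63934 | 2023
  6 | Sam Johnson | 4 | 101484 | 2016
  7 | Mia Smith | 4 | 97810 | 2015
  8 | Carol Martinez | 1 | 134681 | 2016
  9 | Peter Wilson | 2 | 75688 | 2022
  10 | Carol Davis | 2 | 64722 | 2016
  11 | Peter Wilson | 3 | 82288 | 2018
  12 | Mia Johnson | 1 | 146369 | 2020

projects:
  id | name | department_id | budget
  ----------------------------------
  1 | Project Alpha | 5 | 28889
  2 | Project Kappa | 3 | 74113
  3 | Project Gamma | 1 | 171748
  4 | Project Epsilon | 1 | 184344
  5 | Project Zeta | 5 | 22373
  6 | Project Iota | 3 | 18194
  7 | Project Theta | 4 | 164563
SELECT MIN(budget) FROM departments

Execution result:
75318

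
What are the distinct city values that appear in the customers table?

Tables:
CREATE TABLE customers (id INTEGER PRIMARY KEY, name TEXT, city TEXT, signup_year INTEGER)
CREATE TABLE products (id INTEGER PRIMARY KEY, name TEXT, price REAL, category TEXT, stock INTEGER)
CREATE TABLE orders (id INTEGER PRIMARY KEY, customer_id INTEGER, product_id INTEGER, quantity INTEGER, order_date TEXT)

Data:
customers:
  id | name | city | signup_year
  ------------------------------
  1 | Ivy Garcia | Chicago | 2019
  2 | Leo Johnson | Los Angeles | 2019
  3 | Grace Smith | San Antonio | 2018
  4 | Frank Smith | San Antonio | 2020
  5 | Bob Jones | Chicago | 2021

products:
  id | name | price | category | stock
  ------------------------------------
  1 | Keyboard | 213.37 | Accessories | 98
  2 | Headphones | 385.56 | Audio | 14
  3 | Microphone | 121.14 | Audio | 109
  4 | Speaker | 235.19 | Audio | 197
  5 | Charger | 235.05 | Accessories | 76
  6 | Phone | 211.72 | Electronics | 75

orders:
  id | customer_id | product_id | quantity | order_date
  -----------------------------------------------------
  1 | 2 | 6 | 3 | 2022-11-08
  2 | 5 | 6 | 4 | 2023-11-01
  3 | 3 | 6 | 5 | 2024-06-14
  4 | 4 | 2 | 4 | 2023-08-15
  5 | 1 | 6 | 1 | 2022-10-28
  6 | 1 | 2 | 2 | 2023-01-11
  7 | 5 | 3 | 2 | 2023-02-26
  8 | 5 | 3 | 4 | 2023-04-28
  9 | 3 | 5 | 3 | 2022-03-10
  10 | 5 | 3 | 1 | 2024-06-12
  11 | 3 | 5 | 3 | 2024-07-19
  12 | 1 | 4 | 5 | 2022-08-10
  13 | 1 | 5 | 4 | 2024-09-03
SELECT DISTINCT city FROM customers

Execution result:
city
Chicago
Los Angeles
San Antonio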